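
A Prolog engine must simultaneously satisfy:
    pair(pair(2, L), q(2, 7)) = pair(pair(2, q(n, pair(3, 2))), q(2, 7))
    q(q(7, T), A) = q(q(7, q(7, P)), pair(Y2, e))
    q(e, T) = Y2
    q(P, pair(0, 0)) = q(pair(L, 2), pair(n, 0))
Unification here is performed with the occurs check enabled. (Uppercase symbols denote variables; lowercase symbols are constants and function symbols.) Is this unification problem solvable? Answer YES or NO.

NO

Decompose pair/2: pair(2, L) = pair(2, q(n, pair(3, 2))),  q(2, 7) = q(2, 7).
Decompose pair/2: 2 = 2,  L = q(n, pair(3, 2)).
Delete trivial equation 2 = 2.
Bind L := q(n, pair(3, 2)); substituting into the one remaining equation that mentions L gives: q(P, pair(0, 0)) = q(pair(q(n, pair(3, 2)), 2), pair(n, 0)).
Delete trivial equation q(2, 7) = q(2, 7).
Decompose q/2: q(7, T) = q(7, q(7, P)),  A = pair(Y2, e).
Decompose q/2: 7 = 7,  T = q(7, P).
Delete trivial equation 7 = 7.
Bind T := q(7, P); substituting into the one remaining equation that mentions T gives: q(e, q(7, P)) = Y2.
Bind A := pair(Y2, e); no other remaining equation mentions A.
Bind Y2 := q(e, q(7, P)); no other remaining equation mentions Y2. Substituting into the earlier binding gives A := pair(q(e, q(7, P)), e).
Decompose q/2: P = pair(q(n, pair(3, 2)), 2),  pair(0, 0) = pair(n, 0).
Bind P := pair(q(n, pair(3, 2)), 2); no other remaining equation mentions P. Substituting into the earlier bindings gives T := q(7, pair(q(n, pair(3, 2)), 2)), A := pair(q(e, q(7, pair(q(n, pair(3, 2)), 2))), e), Y2 := q(e, q(7, pair(q(n, pair(3, 2)), 2))).
Decompose pair/2: 0 = n,  0 = 0.
Clash: constants 0 and n differ; no unifier exists.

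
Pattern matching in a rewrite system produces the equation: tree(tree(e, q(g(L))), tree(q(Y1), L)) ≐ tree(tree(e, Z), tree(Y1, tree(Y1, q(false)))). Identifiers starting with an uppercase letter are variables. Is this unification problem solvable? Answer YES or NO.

NO

Decompose tree/2: tree(e, q(g(L))) ≐ tree(e, Z),  tree(q(Y1), L) ≐ tree(Y1, tree(Y1, q(false))).
Decompose tree/2: e ≐ e,  q(g(L)) ≐ Z.
Delete trivial equation e ≐ e.
Bind Z := q(g(L)); no other remaining equation mentions Z.
Decompose tree/2: q(Y1) ≐ Y1,  L ≐ tree(Y1, q(false)).
Occurs check fails: Y1 occurs in q(Y1); the equation Y1 ≐ q(Y1) has no finite solution.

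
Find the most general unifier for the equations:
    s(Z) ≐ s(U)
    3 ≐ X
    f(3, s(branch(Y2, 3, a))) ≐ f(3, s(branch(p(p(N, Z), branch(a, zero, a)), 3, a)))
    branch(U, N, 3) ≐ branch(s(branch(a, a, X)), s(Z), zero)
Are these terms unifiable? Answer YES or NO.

Decompose s/1: Z ≐ U.
Bind Z := U; substituting into the 2 remaining equations that mention Z gives: f(3, s(branch(Y2, 3, a))) ≐ f(3, s(branch(p(p(N, U), branch(a, zero, a)), 3, a))),  branch(U, N, 3) ≐ branch(s(branch(a, a, X)), s(U), zero).
Bind X := 3; substituting into the one remaining equation that mentions X gives: branch(U, N, 3) ≐ branch(s(branch(a, a, 3)), s(U), zero).
Decompose f/2: 3 ≐ 3,  s(branch(Y2, 3, a)) ≐ s(branch(p(p(N, U), branch(a, zero, a)), 3, a)).
Delete trivial equation 3 ≐ 3.
Decompose s/1: branch(Y2, 3, a) ≐ branch(p(p(N, U), branch(a, zero, a)), 3, a).
Decompose branch/3: Y2 ≐ p(p(N, U), branch(a, zero, a)),  3 ≐ 3,  a ≐ a.
Bind Y2 := p(p(N, U), branch(a, zero, a)); no other remaining equation mentions Y2.
Delete trivial equation 3 ≐ 3.
Delete trivial equation a ≐ a.
Decompose branch/3: U ≐ s(branch(a, a, 3)),  N ≐ s(U),  3 ≐ zero.
Bind U := s(branch(a, a, 3)); substituting into the one remaining equation that mentions U gives: N ≐ s(s(branch(a, a, 3))). Substituting into the earlier bindings gives Z := s(branch(a, a, 3)), Y2 := p(p(N, s(branch(a, a, 3))), branch(a, zero, a)).
Bind N := s(s(branch(a, a, 3))); no other remaining equation mentions N. Substituting into the earlier binding gives Y2 := p(p(s(s(branch(a, a, 3))), s(branch(a, a, 3))), branch(a, zero, a)).
Clash: constants 3 and zero differ; no unifier exists.

NO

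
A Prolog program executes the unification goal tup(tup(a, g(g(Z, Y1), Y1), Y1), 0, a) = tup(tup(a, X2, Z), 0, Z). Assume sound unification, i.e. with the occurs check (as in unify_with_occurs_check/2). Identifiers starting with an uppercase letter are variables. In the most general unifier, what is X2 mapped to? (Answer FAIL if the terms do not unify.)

Decompose tup/3: tup(a, g(g(Z, Y1), Y1), Y1) = tup(a, X2, Z),  0 = 0,  a = Z.
Decompose tup/3: a = a,  g(g(Z, Y1), Y1) = X2,  Y1 = Z.
Delete trivial equation a = a.
Bind X2 := g(g(Z, Y1), Y1); no other remaining equation mentions X2.
Bind Y1 := Z; no other remaining equation mentions Y1. Substituting into the earlier binding gives X2 := g(g(Z, Z), Z).
Delete trivial equation 0 = 0.
Bind Z := a. Substituting into the earlier bindings gives X2 := g(g(a, a), a), Y1 := a.
MGU = { X2 = g(g(a, a), a), Y1 = a, Z = a }, so X2 = g(g(a, a), a).

g(g(a, a), a)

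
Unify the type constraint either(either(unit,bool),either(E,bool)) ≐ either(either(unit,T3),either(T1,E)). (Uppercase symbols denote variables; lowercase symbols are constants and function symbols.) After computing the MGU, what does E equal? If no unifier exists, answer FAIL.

Decompose either/2: either(unit,bool) ≐ either(unit,T3),  either(E,bool) ≐ either(T1,E).
Decompose either/2: unit ≐ unit,  bool ≐ T3.
Delete trivial equation unit ≐ unit.
Bind T3 := bool; no other remaining equation mentions T3.
Decompose either/2: E ≐ T1,  bool ≐ E.
Bind E := T1; substituting into the remaining equation gives: bool ≐ T1.
Bind T1 := bool. Substituting into the earlier binding gives E := bool.
MGU = { T3 -> bool, E -> bool, T1 -> bool }, so E -> bool.

bool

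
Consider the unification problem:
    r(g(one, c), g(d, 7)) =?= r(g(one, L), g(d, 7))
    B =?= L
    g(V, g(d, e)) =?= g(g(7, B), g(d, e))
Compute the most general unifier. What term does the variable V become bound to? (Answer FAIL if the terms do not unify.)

g(7, c)

Decompose r/2: g(one, c) =?= g(one, L),  g(d, 7) =?= g(d, 7).
Decompose g/2: one =?= one,  c =?= L.
Delete trivial equation one =?= one.
Bind L := c; substituting into the one remaining equation that mentions L gives: B =?= c.
Delete trivial equation g(d, 7) =?= g(d, 7).
Bind B := c; substituting into the remaining equation gives: g(V, g(d, e)) =?= g(g(7, c), g(d, e)).
Decompose g/2: V =?= g(7, c),  g(d, e) =?= g(d, e).
Bind V := g(7, c); no other remaining equation mentions V.
Delete trivial equation g(d, e) =?= g(d, e).
MGU = { L := c, B := c, V := g(7, c) }, so V := g(7, c).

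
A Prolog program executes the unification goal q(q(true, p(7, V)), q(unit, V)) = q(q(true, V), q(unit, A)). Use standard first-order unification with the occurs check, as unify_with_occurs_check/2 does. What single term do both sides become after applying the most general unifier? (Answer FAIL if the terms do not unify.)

Decompose q/2: q(true, p(7, V)) = q(true, V),  q(unit, V) = q(unit, A).
Decompose q/2: true = true,  p(7, V) = V.
Delete trivial equation true = true.
Occurs check fails: V occurs in p(7, V); the equation V = p(7, V) has no finite solution.

FAIL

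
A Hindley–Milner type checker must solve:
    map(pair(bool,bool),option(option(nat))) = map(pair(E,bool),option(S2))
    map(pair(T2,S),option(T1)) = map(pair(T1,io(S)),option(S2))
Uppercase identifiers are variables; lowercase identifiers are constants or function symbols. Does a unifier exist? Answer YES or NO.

Decompose map/2: pair(bool,bool) = pair(E,bool),  option(option(nat)) = option(S2).
Decompose pair/2: bool = E,  bool = bool.
Bind E := bool; no other remaining equation mentions E.
Delete trivial equation bool = bool.
Decompose option/1: option(nat) = S2.
Bind S2 := option(nat); substituting into the remaining equation gives: map(pair(T2,S),option(T1)) = map(pair(T1,io(S)),option(option(nat))).
Decompose map/2: pair(T2,S) = pair(T1,io(S)),  option(T1) = option(option(nat)).
Decompose pair/2: T2 = T1,  S = io(S).
Bind T2 := T1; no other remaining equation mentions T2.
Occurs check fails: S occurs in io(S); the equation S = io(S) has no finite solution.

NO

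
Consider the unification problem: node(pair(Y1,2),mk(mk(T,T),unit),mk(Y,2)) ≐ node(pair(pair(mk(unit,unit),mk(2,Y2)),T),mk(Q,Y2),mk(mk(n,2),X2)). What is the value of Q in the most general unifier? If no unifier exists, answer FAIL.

mk(2,2)

Decompose node/3: pair(Y1,2) ≐ pair(pair(mk(unit,unit),mk(2,Y2)),T),  mk(mk(T,T),unit) ≐ mk(Q,Y2),  mk(Y,2) ≐ mk(mk(n,2),X2).
Decompose pair/2: Y1 ≐ pair(mk(unit,unit),mk(2,Y2)),  2 ≐ T.
Bind Y1 := pair(mk(unit,unit),mk(2,Y2)); no other remaining equation mentions Y1.
Bind T := 2; substituting into the one remaining equation that mentions T gives: mk(mk(2,2),unit) ≐ mk(Q,Y2).
Decompose mk/2: mk(2,2) ≐ Q,  unit ≐ Y2.
Bind Q := mk(2,2); no other remaining equation mentions Q.
Bind Y2 := unit; no other remaining equation mentions Y2. Substituting into the earlier binding gives Y1 := pair(mk(unit,unit),mk(2,unit)).
Decompose mk/2: Y ≐ mk(n,2),  2 ≐ X2.
Bind Y := mk(n,2); no other remaining equation mentions Y.
Bind X2 := 2.
MGU = { Y1 := pair(mk(unit,unit),mk(2,unit)), T := 2, Q := mk(2,2), Y2 := unit, Y := mk(n,2), X2 := 2 }, so Q := mk(2,2).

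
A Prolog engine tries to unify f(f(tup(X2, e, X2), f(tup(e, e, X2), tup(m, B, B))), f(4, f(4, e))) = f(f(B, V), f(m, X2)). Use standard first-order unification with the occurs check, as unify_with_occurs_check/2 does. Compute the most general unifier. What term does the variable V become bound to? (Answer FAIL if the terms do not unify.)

Decompose f/2: f(tup(X2, e, X2), f(tup(e, e, X2), tup(m, B, B))) = f(B, V),  f(4, f(4, e)) = f(m, X2).
Decompose f/2: tup(X2, e, X2) = B,  f(tup(e, e, X2), tup(m, B, B)) = V.
Bind B := tup(X2, e, X2); substituting into the one remaining equation that mentions B gives: f(tup(e, e, X2), tup(m, tup(X2, e, X2), tup(X2, e, X2))) = V.
Bind V := f(tup(e, e, X2), tup(m, tup(X2, e, X2), tup(X2, e, X2))); no other remaining equation mentions V.
Decompose f/2: 4 = m,  f(4, e) = X2.
Clash: constants 4 and m differ; no unifier exists.

FAIL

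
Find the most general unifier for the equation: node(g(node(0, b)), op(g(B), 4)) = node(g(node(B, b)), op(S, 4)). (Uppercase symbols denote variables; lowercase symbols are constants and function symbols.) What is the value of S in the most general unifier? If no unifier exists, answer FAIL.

g(0)

Decompose node/2: g(node(0, b)) = g(node(B, b)),  op(g(B), 4) = op(S, 4).
Decompose g/1: node(0, b) = node(B, b).
Decompose node/2: 0 = B,  b = b.
Bind B := 0; substituting into the one remaining equation that mentions B gives: op(g(0), 4) = op(S, 4).
Delete trivial equation b = b.
Decompose op/2: g(0) = S,  4 = 4.
Bind S := g(0); no other remaining equation mentions S.
Delete trivial equation 4 = 4.
MGU = { B ↦ 0, S ↦ g(0) }, so S ↦ g(0).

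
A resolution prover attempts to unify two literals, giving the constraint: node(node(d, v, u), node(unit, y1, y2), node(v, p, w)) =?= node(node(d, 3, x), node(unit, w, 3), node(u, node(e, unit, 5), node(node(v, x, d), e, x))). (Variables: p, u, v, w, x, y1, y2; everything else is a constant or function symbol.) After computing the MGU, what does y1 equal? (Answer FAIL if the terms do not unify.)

Decompose node/3: node(d, v, u) =?= node(d, 3, x),  node(unit, y1, y2) =?= node(unit, w, 3),  node(v, p, w) =?= node(u, node(e, unit, 5), node(node(v, x, d), e, x)).
Decompose node/3: d =?= d,  v =?= 3,  u =?= x.
Delete trivial equation d =?= d.
Bind v := 3; substituting into the one remaining equation that mentions v gives: node(3, p, w) =?= node(u, node(e, unit, 5), node(node(3, x, d), e, x)).
Bind u := x; substituting into the one remaining equation that mentions u gives: node(3, p, w) =?= node(x, node(e, unit, 5), node(node(3, x, d), e, x)).
Decompose node/3: unit =?= unit,  y1 =?= w,  y2 =?= 3.
Delete trivial equation unit =?= unit.
Bind y1 := w; no other remaining equation mentions y1.
Bind y2 := 3; no other remaining equation mentions y2.
Decompose node/3: 3 =?= x,  p =?= node(e, unit, 5),  w =?= node(node(3, x, d), e, x).
Bind x := 3; substituting into the one remaining equation that mentions x gives: w =?= node(node(3, 3, d), e, 3). Substituting into the earlier binding gives u := 3.
Bind p := node(e, unit, 5); no other remaining equation mentions p.
Bind w := node(node(3, 3, d), e, 3). Substituting into the earlier binding gives y1 := node(node(3, 3, d), e, 3).
MGU = { v ↦ 3, u ↦ 3, y1 ↦ node(node(3, 3, d), e, 3), y2 ↦ 3, x ↦ 3, p ↦ node(e, unit, 5), w ↦ node(node(3, 3, d), e, 3) }, so y1 ↦ node(node(3, 3, d), e, 3).

node(node(3, 3, d), e, 3)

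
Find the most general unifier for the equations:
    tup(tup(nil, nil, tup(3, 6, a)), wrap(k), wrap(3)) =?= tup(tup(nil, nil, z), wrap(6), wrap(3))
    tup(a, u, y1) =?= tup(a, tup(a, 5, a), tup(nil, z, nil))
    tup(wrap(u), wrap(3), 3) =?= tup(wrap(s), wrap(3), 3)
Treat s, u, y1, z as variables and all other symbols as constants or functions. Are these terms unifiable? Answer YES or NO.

Decompose tup/3: tup(nil, nil, tup(3, 6, a)) =?= tup(nil, nil, z),  wrap(k) =?= wrap(6),  wrap(3) =?= wrap(3).
Decompose tup/3: nil =?= nil,  nil =?= nil,  tup(3, 6, a) =?= z.
Delete trivial equation nil =?= nil.
Delete trivial equation nil =?= nil.
Bind z := tup(3, 6, a); substituting into the one remaining equation that mentions z gives: tup(a, u, y1) =?= tup(a, tup(a, 5, a), tup(nil, tup(3, 6, a), nil)).
Decompose wrap/1: k =?= 6.
Clash: constants k and 6 differ; no unifier exists.

NO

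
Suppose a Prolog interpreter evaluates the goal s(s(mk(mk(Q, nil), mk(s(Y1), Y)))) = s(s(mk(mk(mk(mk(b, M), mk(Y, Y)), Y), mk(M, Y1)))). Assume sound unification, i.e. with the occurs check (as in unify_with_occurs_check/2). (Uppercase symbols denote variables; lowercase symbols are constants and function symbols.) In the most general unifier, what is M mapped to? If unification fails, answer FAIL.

s(nil)

Decompose s/1: s(mk(mk(Q, nil), mk(s(Y1), Y))) = s(mk(mk(mk(mk(b, M), mk(Y, Y)), Y), mk(M, Y1))).
Decompose s/1: mk(mk(Q, nil), mk(s(Y1), Y)) = mk(mk(mk(mk(b, M), mk(Y, Y)), Y), mk(M, Y1)).
Decompose mk/2: mk(Q, nil) = mk(mk(mk(b, M), mk(Y, Y)), Y),  mk(s(Y1), Y) = mk(M, Y1).
Decompose mk/2: Q = mk(mk(b, M), mk(Y, Y)),  nil = Y.
Bind Q := mk(mk(b, M), mk(Y, Y)); no other remaining equation mentions Q.
Bind Y := nil; substituting into the remaining equation gives: mk(s(Y1), nil) = mk(M, Y1). Substituting into the earlier binding gives Q := mk(mk(b, M), mk(nil, nil)).
Decompose mk/2: s(Y1) = M,  nil = Y1.
Bind M := s(Y1); no other remaining equation mentions M. Substituting into the earlier binding gives Q := mk(mk(b, s(Y1)), mk(nil, nil)).
Bind Y1 := nil. Substituting into the earlier bindings gives Q := mk(mk(b, s(nil)), mk(nil, nil)), M := s(nil).
MGU = { Q ↦ mk(mk(b, s(nil)), mk(nil, nil)), Y ↦ nil, M ↦ s(nil), Y1 ↦ nil }, so M ↦ s(nil).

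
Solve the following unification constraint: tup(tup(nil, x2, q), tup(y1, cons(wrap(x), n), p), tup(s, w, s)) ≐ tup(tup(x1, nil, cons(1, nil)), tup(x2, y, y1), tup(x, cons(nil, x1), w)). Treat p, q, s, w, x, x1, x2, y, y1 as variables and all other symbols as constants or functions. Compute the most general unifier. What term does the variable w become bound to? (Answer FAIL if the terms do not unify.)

cons(nil, nil)

Decompose tup/3: tup(nil, x2, q) ≐ tup(x1, nil, cons(1, nil)),  tup(y1, cons(wrap(x), n), p) ≐ tup(x2, y, y1),  tup(s, w, s) ≐ tup(x, cons(nil, x1), w).
Decompose tup/3: nil ≐ x1,  x2 ≐ nil,  q ≐ cons(1, nil).
Bind x1 := nil; substituting into the one remaining equation that mentions x1 gives: tup(s, w, s) ≐ tup(x, cons(nil, nil), w).
Bind x2 := nil; substituting into the one remaining equation that mentions x2 gives: tup(y1, cons(wrap(x), n), p) ≐ tup(nil, y, y1).
Bind q := cons(1, nil); no other remaining equation mentions q.
Decompose tup/3: y1 ≐ nil,  cons(wrap(x), n) ≐ y,  p ≐ y1.
Bind y1 := nil; substituting into the one remaining equation that mentions y1 gives: p ≐ nil.
Bind y := cons(wrap(x), n); no other remaining equation mentions y.
Bind p := nil; no other remaining equation mentions p.
Decompose tup/3: s ≐ x,  w ≐ cons(nil, nil),  s ≐ w.
Bind s := x; substituting into the one remaining equation that mentions s gives: x ≐ w.
Bind w := cons(nil, nil); substituting into the remaining equation gives: x ≐ cons(nil, nil).
Bind x := cons(nil, nil). Substituting into the earlier bindings gives y := cons(wrap(cons(nil, nil)), n), s := cons(nil, nil).
MGU = { x1 := nil, x2 := nil, q := cons(1, nil), y1 := nil, y := cons(wrap(cons(nil, nil)), n), p := nil, s := cons(nil, nil), w := cons(nil, nil), x := cons(nil, nil) }, so w := cons(nil, nil).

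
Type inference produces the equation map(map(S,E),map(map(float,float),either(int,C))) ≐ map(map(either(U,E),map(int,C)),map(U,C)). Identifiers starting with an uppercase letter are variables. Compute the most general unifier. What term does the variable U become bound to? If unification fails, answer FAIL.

FAIL

Decompose map/2: map(S,E) ≐ map(either(U,E),map(int,C)),  map(map(float,float),either(int,C)) ≐ map(U,C).
Decompose map/2: S ≐ either(U,E),  E ≐ map(int,C).
Bind S := either(U,E); no other remaining equation mentions S.
Bind E := map(int,C); no other remaining equation mentions E. Substituting into the earlier binding gives S := either(U,map(int,C)).
Decompose map/2: map(float,float) ≐ U,  either(int,C) ≐ C.
Bind U := map(float,float); no other remaining equation mentions U. Substituting into the earlier binding gives S := either(map(float,float),map(int,C)).
Occurs check fails: C occurs in either(int,C); the equation C ≐ either(int,C) has no finite solution.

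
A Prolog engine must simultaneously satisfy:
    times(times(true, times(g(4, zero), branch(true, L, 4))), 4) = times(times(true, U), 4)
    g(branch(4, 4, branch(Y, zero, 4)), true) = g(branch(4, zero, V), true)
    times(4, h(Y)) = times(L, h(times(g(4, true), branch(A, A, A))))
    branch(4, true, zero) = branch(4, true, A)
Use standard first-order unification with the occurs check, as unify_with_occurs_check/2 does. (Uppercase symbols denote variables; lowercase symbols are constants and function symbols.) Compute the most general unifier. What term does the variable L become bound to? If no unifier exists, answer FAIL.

FAIL

Decompose times/2: times(true, times(g(4, zero), branch(true, L, 4))) = times(true, U),  4 = 4.
Decompose times/2: true = true,  times(g(4, zero), branch(true, L, 4)) = U.
Delete trivial equation true = true.
Bind U := times(g(4, zero), branch(true, L, 4)); no other remaining equation mentions U.
Delete trivial equation 4 = 4.
Decompose g/2: branch(4, 4, branch(Y, zero, 4)) = branch(4, zero, V),  true = true.
Decompose branch/3: 4 = 4,  4 = zero,  branch(Y, zero, 4) = V.
Delete trivial equation 4 = 4.
Clash: constants 4 and zero differ; no unifier exists.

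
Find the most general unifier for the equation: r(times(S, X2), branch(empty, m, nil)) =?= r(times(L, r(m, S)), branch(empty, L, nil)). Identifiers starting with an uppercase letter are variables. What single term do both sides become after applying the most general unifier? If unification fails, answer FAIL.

r(times(m, r(m, m)), branch(empty, m, nil))

Decompose r/2: times(S, X2) =?= times(L, r(m, S)),  branch(empty, m, nil) =?= branch(empty, L, nil).
Decompose times/2: S =?= L,  X2 =?= r(m, S).
Bind S := L; substituting into the one remaining equation that mentions S gives: X2 =?= r(m, L).
Bind X2 := r(m, L); no other remaining equation mentions X2.
Decompose branch/3: empty =?= empty,  m =?= L,  nil =?= nil.
Delete trivial equation empty =?= empty.
Bind L := m; no other remaining equation mentions L. Substituting into the earlier bindings gives S := m, X2 := r(m, m).
Delete trivial equation nil =?= nil.
Applying the MGU to either side gives r(times(m, r(m, m)), branch(empty, m, nil)).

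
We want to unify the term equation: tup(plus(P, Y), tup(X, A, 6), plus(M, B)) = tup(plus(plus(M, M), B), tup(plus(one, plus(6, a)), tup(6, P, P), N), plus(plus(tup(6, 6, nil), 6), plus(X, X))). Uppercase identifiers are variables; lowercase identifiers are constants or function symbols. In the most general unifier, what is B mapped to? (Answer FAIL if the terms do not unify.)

plus(plus(one, plus(6, a)), plus(one, plus(6, a)))

Decompose tup/3: plus(P, Y) = plus(plus(M, M), B),  tup(X, A, 6) = tup(plus(one, plus(6, a)), tup(6, P, P), N),  plus(M, B) = plus(plus(tup(6, 6, nil), 6), plus(X, X)).
Decompose plus/2: P = plus(M, M),  Y = B.
Bind P := plus(M, M); substituting into the one remaining equation that mentions P gives: tup(X, A, 6) = tup(plus(one, plus(6, a)), tup(6, plus(M, M), plus(M, M)), N).
Bind Y := B; no other remaining equation mentions Y.
Decompose tup/3: X = plus(one, plus(6, a)),  A = tup(6, plus(M, M), plus(M, M)),  6 = N.
Bind X := plus(one, plus(6, a)); substituting into the one remaining equation that mentions X gives: plus(M, B) = plus(plus(tup(6, 6, nil), 6), plus(plus(one, plus(6, a)), plus(one, plus(6, a)))).
Bind A := tup(6, plus(M, M), plus(M, M)); no other remaining equation mentions A.
Bind N := 6; no other remaining equation mentions N.
Decompose plus/2: M = plus(tup(6, 6, nil), 6),  B = plus(plus(one, plus(6, a)), plus(one, plus(6, a))).
Bind M := plus(tup(6, 6, nil), 6); no other remaining equation mentions M. Substituting into the earlier bindings gives P := plus(plus(tup(6, 6, nil), 6), plus(tup(6, 6, nil), 6)), A := tup(6, plus(plus(tup(6, 6, nil), 6), plus(tup(6, 6, nil), 6)), plus(plus(tup(6, 6, nil), 6), plus(tup(6, 6, nil), 6))).
Bind B := plus(plus(one, plus(6, a)), plus(one, plus(6, a))). Substituting into the earlier binding gives Y := plus(plus(one, plus(6, a)), plus(one, plus(6, a))).
MGU = { P ↦ plus(plus(tup(6, 6, nil), 6), plus(tup(6, 6, nil), 6)), Y ↦ plus(plus(one, plus(6, a)), plus(one, plus(6, a))), X ↦ plus(one, plus(6, a)), A ↦ tup(6, plus(plus(tup(6, 6, nil), 6), plus(tup(6, 6, nil), 6)), plus(plus(tup(6, 6, nil), 6), plus(tup(6, 6, nil), 6))), N ↦ 6, M ↦ plus(tup(6, 6, nil), 6), B ↦ plus(plus(one, plus(6, a)), plus(one, plus(6, a))) }, so B ↦ plus(plus(one, plus(6, a)), plus(one, plus(6, a))).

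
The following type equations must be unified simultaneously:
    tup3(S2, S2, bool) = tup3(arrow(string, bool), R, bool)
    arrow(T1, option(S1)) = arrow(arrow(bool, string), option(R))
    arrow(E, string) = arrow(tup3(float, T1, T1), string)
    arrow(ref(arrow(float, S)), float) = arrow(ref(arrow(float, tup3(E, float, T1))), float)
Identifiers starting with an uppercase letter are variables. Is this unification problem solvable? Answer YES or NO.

YES

Decompose tup3/3: S2 = arrow(string, bool),  S2 = R,  bool = bool.
Bind S2 := arrow(string, bool); substituting into the one remaining equation that mentions S2 gives: arrow(string, bool) = R.
Bind R := arrow(string, bool); substituting into the one remaining equation that mentions R gives: arrow(T1, option(S1)) = arrow(arrow(bool, string), option(arrow(string, bool))).
Delete trivial equation bool = bool.
Decompose arrow/2: T1 = arrow(bool, string),  option(S1) = option(arrow(string, bool)).
Bind T1 := arrow(bool, string); substituting into the 2 remaining equations that mention T1 gives: arrow(E, string) = arrow(tup3(float, arrow(bool, string), arrow(bool, string)), string),  arrow(ref(arrow(float, S)), float) = arrow(ref(arrow(float, tup3(E, float, arrow(bool, string)))), float).
Decompose option/1: S1 = arrow(string, bool).
Bind S1 := arrow(string, bool); no other remaining equation mentions S1.
Decompose arrow/2: E = tup3(float, arrow(bool, string), arrow(bool, string)),  string = string.
Bind E := tup3(float, arrow(bool, string), arrow(bool, string)); substituting into the one remaining equation that mentions E gives: arrow(ref(arrow(float, S)), float) = arrow(ref(arrow(float, tup3(tup3(float, arrow(bool, string), arrow(bool, string)), float, arrow(bool, string)))), float).
Delete trivial equation string = string.
Decompose arrow/2: ref(arrow(float, S)) = ref(arrow(float, tup3(tup3(float, arrow(bool, string), arrow(bool, string)), float, arrow(bool, string)))),  float = float.
Decompose ref/1: arrow(float, S) = arrow(float, tup3(tup3(float, arrow(bool, string), arrow(bool, string)), float, arrow(bool, string))).
Decompose arrow/2: float = float,  S = tup3(tup3(float, arrow(bool, string), arrow(bool, string)), float, arrow(bool, string)).
Delete trivial equation float = float.
Bind S := tup3(tup3(float, arrow(bool, string), arrow(bool, string)), float, arrow(bool, string)); no other remaining equation mentions S.
Delete trivial equation float = float.
No equations remain and no clash or occurs-check failure arose, so a unifier exists.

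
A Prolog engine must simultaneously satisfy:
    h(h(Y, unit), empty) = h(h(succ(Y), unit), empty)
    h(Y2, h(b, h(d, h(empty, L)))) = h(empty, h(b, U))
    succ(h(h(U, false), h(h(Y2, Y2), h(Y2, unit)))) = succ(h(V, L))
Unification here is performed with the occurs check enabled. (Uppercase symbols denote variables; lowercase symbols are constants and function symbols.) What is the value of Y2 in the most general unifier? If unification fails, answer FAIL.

Decompose h/2: h(Y, unit) = h(succ(Y), unit),  empty = empty.
Decompose h/2: Y = succ(Y),  unit = unit.
Occurs check fails: Y occurs in succ(Y); the equation Y = succ(Y) has no finite solution.

FAIL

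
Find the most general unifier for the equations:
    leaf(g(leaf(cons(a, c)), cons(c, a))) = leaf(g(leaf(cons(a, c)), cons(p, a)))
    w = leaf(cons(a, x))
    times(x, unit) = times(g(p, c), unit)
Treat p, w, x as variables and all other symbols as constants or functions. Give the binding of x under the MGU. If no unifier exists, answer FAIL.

g(c, c)

Decompose leaf/1: g(leaf(cons(a, c)), cons(c, a)) = g(leaf(cons(a, c)), cons(p, a)).
Decompose g/2: leaf(cons(a, c)) = leaf(cons(a, c)),  cons(c, a) = cons(p, a).
Delete trivial equation leaf(cons(a, c)) = leaf(cons(a, c)).
Decompose cons/2: c = p,  a = a.
Bind p := c; substituting into the one remaining equation that mentions p gives: times(x, unit) = times(g(c, c), unit).
Delete trivial equation a = a.
Bind w := leaf(cons(a, x)); no other remaining equation mentions w.
Decompose times/2: x = g(c, c),  unit = unit.
Bind x := g(c, c); no other remaining equation mentions x. Substituting into the earlier binding gives w := leaf(cons(a, g(c, c))).
Delete trivial equation unit = unit.
MGU = { p ↦ c, w ↦ leaf(cons(a, g(c, c))), x ↦ g(c, c) }, so x ↦ g(c, c).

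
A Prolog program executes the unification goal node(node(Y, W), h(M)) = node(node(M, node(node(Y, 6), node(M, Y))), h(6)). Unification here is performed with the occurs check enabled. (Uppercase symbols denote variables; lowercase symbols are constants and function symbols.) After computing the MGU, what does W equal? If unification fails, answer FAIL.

Decompose node/2: node(Y, W) = node(M, node(node(Y, 6), node(M, Y))),  h(M) = h(6).
Decompose node/2: Y = M,  W = node(node(Y, 6), node(M, Y)).
Bind Y := M; substituting into the one remaining equation that mentions Y gives: W = node(node(M, 6), node(M, M)).
Bind W := node(node(M, 6), node(M, M)); no other remaining equation mentions W.
Decompose h/1: M = 6.
Bind M := 6. Substituting into the earlier bindings gives Y := 6, W := node(node(6, 6), node(6, 6)).
MGU = { Y = 6, W = node(node(6, 6), node(6, 6)), M = 6 }, so W = node(node(6, 6), node(6, 6)).

node(node(6, 6), node(6, 6))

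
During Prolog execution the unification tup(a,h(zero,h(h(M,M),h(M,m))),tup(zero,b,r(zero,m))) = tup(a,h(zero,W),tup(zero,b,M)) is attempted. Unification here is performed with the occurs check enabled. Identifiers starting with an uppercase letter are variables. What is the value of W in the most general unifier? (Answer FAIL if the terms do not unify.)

Decompose tup/3: a = a,  h(zero,h(h(M,M),h(M,m))) = h(zero,W),  tup(zero,b,r(zero,m)) = tup(zero,b,M).
Delete trivial equation a = a.
Decompose h/2: zero = zero,  h(h(M,M),h(M,m)) = W.
Delete trivial equation zero = zero.
Bind W := h(h(M,M),h(M,m)); no other remaining equation mentions W.
Decompose tup/3: zero = zero,  b = b,  r(zero,m) = M.
Delete trivial equation zero = zero.
Delete trivial equation b = b.
Bind M := r(zero,m). Substituting into the earlier binding gives W := h(h(r(zero,m),r(zero,m)),h(r(zero,m),m)).
MGU = { W -> h(h(r(zero,m),r(zero,m)),h(r(zero,m),m)), M -> r(zero,m) }, so W -> h(h(r(zero,m),r(zero,m)),h(r(zero,m),m)).

h(h(r(zero,m),r(zero,m)),h(r(zero,m),m))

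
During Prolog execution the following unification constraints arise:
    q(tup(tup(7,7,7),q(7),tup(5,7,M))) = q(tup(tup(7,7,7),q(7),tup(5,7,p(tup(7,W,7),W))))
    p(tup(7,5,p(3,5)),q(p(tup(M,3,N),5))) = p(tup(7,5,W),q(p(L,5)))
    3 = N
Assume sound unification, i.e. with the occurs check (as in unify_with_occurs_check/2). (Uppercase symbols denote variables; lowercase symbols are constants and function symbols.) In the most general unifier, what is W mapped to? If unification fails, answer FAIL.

Decompose q/1: tup(tup(7,7,7),q(7),tup(5,7,M)) = tup(tup(7,7,7),q(7),tup(5,7,p(tup(7,W,7),W))).
Decompose tup/3: tup(7,7,7) = tup(7,7,7),  q(7) = q(7),  tup(5,7,M) = tup(5,7,p(tup(7,W,7),W)).
Delete trivial equation tup(7,7,7) = tup(7,7,7).
Delete trivial equation q(7) = q(7).
Decompose tup/3: 5 = 5,  7 = 7,  M = p(tup(7,W,7),W).
Delete trivial equation 5 = 5.
Delete trivial equation 7 = 7.
Bind M := p(tup(7,W,7),W); substituting into the one remaining equation that mentions M gives: p(tup(7,5,p(3,5)),q(p(tup(p(tup(7,W,7),W),3,N),5))) = p(tup(7,5,W),q(p(L,5))).
Decompose p/2: tup(7,5,p(3,5)) = tup(7,5,W),  q(p(tup(p(tup(7,W,7),W),3,N),5)) = q(p(L,5)).
Decompose tup/3: 7 = 7,  5 = 5,  p(3,5) = W.
Delete trivial equation 7 = 7.
Delete trivial equation 5 = 5.
Bind W := p(3,5); substituting into the one remaining equation that mentions W gives: q(p(tup(p(tup(7,p(3,5),7),p(3,5)),3,N),5)) = q(p(L,5)). Substituting into the earlier binding gives M := p(tup(7,p(3,5),7),p(3,5)).
Decompose q/1: p(tup(p(tup(7,p(3,5),7),p(3,5)),3,N),5) = p(L,5).
Decompose p/2: tup(p(tup(7,p(3,5),7),p(3,5)),3,N) = L,  5 = 5.
Bind L := tup(p(tup(7,p(3,5),7),p(3,5)),3,N); no other remaining equation mentions L.
Delete trivial equation 5 = 5.
Bind N := 3. Substituting into the earlier binding gives L := tup(p(tup(7,p(3,5),7),p(3,5)),3,3).
MGU = { M ↦ p(tup(7,p(3,5),7),p(3,5)), W ↦ p(3,5), L ↦ tup(p(tup(7,p(3,5),7),p(3,5)),3,3), N ↦ 3 }, so W ↦ p(3,5).

p(3,5)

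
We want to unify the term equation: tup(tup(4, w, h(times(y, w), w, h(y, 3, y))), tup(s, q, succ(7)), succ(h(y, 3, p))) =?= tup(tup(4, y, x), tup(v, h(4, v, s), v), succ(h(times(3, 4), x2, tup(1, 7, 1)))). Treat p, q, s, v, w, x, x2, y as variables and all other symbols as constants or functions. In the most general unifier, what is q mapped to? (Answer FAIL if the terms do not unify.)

Decompose tup/3: tup(4, w, h(times(y, w), w, h(y, 3, y))) =?= tup(4, y, x),  tup(s, q, succ(7)) =?= tup(v, h(4, v, s), v),  succ(h(y, 3, p)) =?= succ(h(times(3, 4), x2, tup(1, 7, 1))).
Decompose tup/3: 4 =?= 4,  w =?= y,  h(times(y, w), w, h(y, 3, y)) =?= x.
Delete trivial equation 4 =?= 4.
Bind w := y; substituting into the one remaining equation that mentions w gives: h(times(y, y), y, h(y, 3, y)) =?= x.
Bind x := h(times(y, y), y, h(y, 3, y)); no other remaining equation mentions x.
Decompose tup/3: s =?= v,  q =?= h(4, v, s),  succ(7) =?= v.
Bind s := v; substituting into the one remaining equation that mentions s gives: q =?= h(4, v, v).
Bind q := h(4, v, v); no other remaining equation mentions q.
Bind v := succ(7); no other remaining equation mentions v. Substituting into the earlier bindings gives s := succ(7), q := h(4, succ(7), succ(7)).
Decompose succ/1: h(y, 3, p) =?= h(times(3, 4), x2, tup(1, 7, 1)).
Decompose h/3: y =?= times(3, 4),  3 =?= x2,  p =?= tup(1, 7, 1).
Bind y := times(3, 4); no other remaining equation mentions y. Substituting into the earlier bindings gives w := times(3, 4), x := h(times(times(3, 4), times(3, 4)), times(3, 4), h(times(3, 4), 3, times(3, 4))).
Bind x2 := 3; no other remaining equation mentions x2.
Bind p := tup(1, 7, 1).
MGU = { w -> times(3, 4), x -> h(times(times(3, 4), times(3, 4)), times(3, 4), h(times(3, 4), 3, times(3, 4))), s -> succ(7), q -> h(4, succ(7), succ(7)), v -> succ(7), y -> times(3, 4), x2 -> 3, p -> tup(1, 7, 1) }, so q -> h(4, succ(7), succ(7)).

h(4, succ(7), succ(7))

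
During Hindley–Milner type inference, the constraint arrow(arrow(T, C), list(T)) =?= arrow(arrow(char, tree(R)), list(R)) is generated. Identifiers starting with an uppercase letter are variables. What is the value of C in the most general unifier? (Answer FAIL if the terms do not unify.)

tree(char)

Decompose arrow/2: arrow(T, C) =?= arrow(char, tree(R)),  list(T) =?= list(R).
Decompose arrow/2: T =?= char,  C =?= tree(R).
Bind T := char; substituting into the one remaining equation that mentions T gives: list(char) =?= list(R).
Bind C := tree(R); no other remaining equation mentions C.
Decompose list/1: char =?= R.
Bind R := char. Substituting into the earlier binding gives C := tree(char).
MGU = { T -> char, C -> tree(char), R -> char }, so C -> tree(char).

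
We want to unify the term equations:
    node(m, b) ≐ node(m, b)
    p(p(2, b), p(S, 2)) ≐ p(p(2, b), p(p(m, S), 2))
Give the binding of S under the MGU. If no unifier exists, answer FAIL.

Delete trivial equation node(m, b) ≐ node(m, b).
Decompose p/2: p(2, b) ≐ p(2, b),  p(S, 2) ≐ p(p(m, S), 2).
Delete trivial equation p(2, b) ≐ p(2, b).
Decompose p/2: S ≐ p(m, S),  2 ≐ 2.
Occurs check fails: S occurs in p(m, S); the equation S ≐ p(m, S) has no finite solution.

FAIL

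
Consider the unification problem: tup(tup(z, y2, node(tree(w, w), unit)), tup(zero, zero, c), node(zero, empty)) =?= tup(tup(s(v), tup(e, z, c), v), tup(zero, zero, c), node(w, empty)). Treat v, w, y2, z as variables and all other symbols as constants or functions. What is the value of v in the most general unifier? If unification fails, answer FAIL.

Decompose tup/3: tup(z, y2, node(tree(w, w), unit)) =?= tup(s(v), tup(e, z, c), v),  tup(zero, zero, c) =?= tup(zero, zero, c),  node(zero, empty) =?= node(w, empty).
Decompose tup/3: z =?= s(v),  y2 =?= tup(e, z, c),  node(tree(w, w), unit) =?= v.
Bind z := s(v); substituting into the one remaining equation that mentions z gives: y2 =?= tup(e, s(v), c).
Bind y2 := tup(e, s(v), c); no other remaining equation mentions y2.
Bind v := node(tree(w, w), unit); no other remaining equation mentions v. Substituting into the earlier bindings gives z := s(node(tree(w, w), unit)), y2 := tup(e, s(node(tree(w, w), unit)), c).
Delete trivial equation tup(zero, zero, c) =?= tup(zero, zero, c).
Decompose node/2: zero =?= w,  empty =?= empty.
Bind w := zero; no other remaining equation mentions w. Substituting into the earlier bindings gives z := s(node(tree(zero, zero), unit)), y2 := tup(e, s(node(tree(zero, zero), unit)), c), v := node(tree(zero, zero), unit).
Delete trivial equation empty =?= empty.
MGU = { z ↦ s(node(tree(zero, zero), unit)), y2 ↦ tup(e, s(node(tree(zero, zero), unit)), c), v ↦ node(tree(zero, zero), unit), w ↦ zero }, so v ↦ node(tree(zero, zero), unit).

node(tree(zero, zero), unit)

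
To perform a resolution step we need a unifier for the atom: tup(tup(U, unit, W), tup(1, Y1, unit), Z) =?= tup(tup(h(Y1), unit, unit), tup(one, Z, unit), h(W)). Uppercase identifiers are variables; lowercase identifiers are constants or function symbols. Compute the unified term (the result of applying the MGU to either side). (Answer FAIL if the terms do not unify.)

Decompose tup/3: tup(U, unit, W) =?= tup(h(Y1), unit, unit),  tup(1, Y1, unit) =?= tup(one, Z, unit),  Z =?= h(W).
Decompose tup/3: U =?= h(Y1),  unit =?= unit,  W =?= unit.
Bind U := h(Y1); no other remaining equation mentions U.
Delete trivial equation unit =?= unit.
Bind W := unit; substituting into the one remaining equation that mentions W gives: Z =?= h(unit).
Decompose tup/3: 1 =?= one,  Y1 =?= Z,  unit =?= unit.
Clash: constants 1 and one differ; no unifier exists.

FAIL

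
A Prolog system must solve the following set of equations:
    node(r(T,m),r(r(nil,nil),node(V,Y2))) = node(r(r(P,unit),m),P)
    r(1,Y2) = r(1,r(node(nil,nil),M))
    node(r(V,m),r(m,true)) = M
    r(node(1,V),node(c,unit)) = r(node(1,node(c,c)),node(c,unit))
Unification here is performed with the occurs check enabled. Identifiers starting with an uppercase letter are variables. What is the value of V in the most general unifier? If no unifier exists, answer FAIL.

node(c,c)

Decompose node/2: r(T,m) = r(r(P,unit),m),  r(r(nil,nil),node(V,Y2)) = P.
Decompose r/2: T = r(P,unit),  m = m.
Bind T := r(P,unit); no other remaining equation mentions T.
Delete trivial equation m = m.
Bind P := r(r(nil,nil),node(V,Y2)); no other remaining equation mentions P. Substituting into the earlier binding gives T := r(r(r(nil,nil),node(V,Y2)),unit).
Decompose r/2: 1 = 1,  Y2 = r(node(nil,nil),M).
Delete trivial equation 1 = 1.
Bind Y2 := r(node(nil,nil),M); no other remaining equation mentions Y2. Substituting into the earlier bindings gives T := r(r(r(nil,nil),node(V,r(node(nil,nil),M))),unit), P := r(r(nil,nil),node(V,r(node(nil,nil),M))).
Bind M := node(r(V,m),r(m,true)); no other remaining equation mentions M. Substituting into the earlier bindings gives T := r(r(r(nil,nil),node(V,r(node(nil,nil),node(r(V,m),r(m,true))))),unit), P := r(r(nil,nil),node(V,r(node(nil,nil),node(r(V,m),r(m,true))))), Y2 := r(node(nil,nil),node(r(V,m),r(m,true))).
Decompose r/2: node(1,V) = node(1,node(c,c)),  node(c,unit) = node(c,unit).
Decompose node/2: 1 = 1,  V = node(c,c).
Delete trivial equation 1 = 1.
Bind V := node(c,c); no other remaining equation mentions V. Substituting into the earlier bindings gives T := r(r(r(nil,nil),node(node(c,c),r(node(nil,nil),node(r(node(c,c),m),r(m,true))))),unit), P := r(r(nil,nil),node(node(c,c),r(node(nil,nil),node(r(node(c,c),m),r(m,true))))), Y2 := r(node(nil,nil),node(r(node(c,c),m),r(m,true))), M := node(r(node(c,c),m),r(m,true)).
Delete trivial equation node(c,unit) = node(c,unit).
MGU = { T -> r(r(r(nil,nil),node(node(c,c),r(node(nil,nil),node(r(node(c,c),m),r(m,true))))),unit), P -> r(r(nil,nil),node(node(c,c),r(node(nil,nil),node(r(node(c,c),m),r(m,true))))), Y2 -> r(node(nil,nil),node(r(node(c,c),m),r(m,true))), M -> node(r(node(c,c),m),r(m,true)), V -> node(c,c) }, so V -> node(c,c).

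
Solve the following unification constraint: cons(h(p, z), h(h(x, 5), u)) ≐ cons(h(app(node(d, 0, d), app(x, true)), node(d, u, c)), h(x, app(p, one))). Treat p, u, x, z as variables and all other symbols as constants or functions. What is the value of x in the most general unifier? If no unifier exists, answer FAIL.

FAIL

Decompose cons/2: h(p, z) ≐ h(app(node(d, 0, d), app(x, true)), node(d, u, c)),  h(h(x, 5), u) ≐ h(x, app(p, one)).
Decompose h/2: p ≐ app(node(d, 0, d), app(x, true)),  z ≐ node(d, u, c).
Bind p := app(node(d, 0, d), app(x, true)); substituting into the one remaining equation that mentions p gives: h(h(x, 5), u) ≐ h(x, app(app(node(d, 0, d), app(x, true)), one)).
Bind z := node(d, u, c); no other remaining equation mentions z.
Decompose h/2: h(x, 5) ≐ x,  u ≐ app(app(node(d, 0, d), app(x, true)), one).
Occurs check fails: x occurs in h(x, 5); the equation x ≐ h(x, 5) has no finite solution.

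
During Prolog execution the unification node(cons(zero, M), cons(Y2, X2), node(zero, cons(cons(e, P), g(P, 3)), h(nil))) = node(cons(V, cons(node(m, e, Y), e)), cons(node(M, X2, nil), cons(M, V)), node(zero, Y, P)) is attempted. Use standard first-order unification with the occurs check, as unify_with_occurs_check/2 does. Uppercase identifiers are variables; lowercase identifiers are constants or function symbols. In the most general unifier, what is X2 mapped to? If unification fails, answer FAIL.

Decompose node/3: cons(zero, M) = cons(V, cons(node(m, e, Y), e)),  cons(Y2, X2) = cons(node(M, X2, nil), cons(M, V)),  node(zero, cons(cons(e, P), g(P, 3)), h(nil)) = node(zero, Y, P).
Decompose cons/2: zero = V,  M = cons(node(m, e, Y), e).
Bind V := zero; substituting into the one remaining equation that mentions V gives: cons(Y2, X2) = cons(node(M, X2, nil), cons(M, zero)).
Bind M := cons(node(m, e, Y), e); substituting into the one remaining equation that mentions M gives: cons(Y2, X2) = cons(node(cons(node(m, e, Y), e), X2, nil), cons(cons(node(m, e, Y), e), zero)).
Decompose cons/2: Y2 = node(cons(node(m, e, Y), e), X2, nil),  X2 = cons(cons(node(m, e, Y), e), zero).
Bind Y2 := node(cons(node(m, e, Y), e), X2, nil); no other remaining equation mentions Y2.
Bind X2 := cons(cons(node(m, e, Y), e), zero); no other remaining equation mentions X2. Substituting into the earlier binding gives Y2 := node(cons(node(m, e, Y), e), cons(cons(node(m, e, Y), e), zero), nil).
Decompose node/3: zero = zero,  cons(cons(e, P), g(P, 3)) = Y,  h(nil) = P.
Delete trivial equation zero = zero.
Bind Y := cons(cons(e, P), g(P, 3)); no other remaining equation mentions Y. Substituting into the earlier bindings gives M := cons(node(m, e, cons(cons(e, P), g(P, 3))), e), Y2 := node(cons(node(m, e, cons(cons(e, P), g(P, 3))), e), cons(cons(node(m, e, cons(cons(e, P), g(P, 3))), e), zero), nil), X2 := cons(cons(node(m, e, cons(cons(e, P), g(P, 3))), e), zero).
Bind P := h(nil). Substituting into the earlier bindings gives M := cons(node(m, e, cons(cons(e, h(nil)), g(h(nil), 3))), e), Y2 := node(cons(node(m, e, cons(cons(e, h(nil)), g(h(nil), 3))), e), cons(cons(node(m, e, cons(cons(e, h(nil)), g(h(nil), 3))), e), zero), nil), X2 := cons(cons(node(m, e, cons(cons(e, h(nil)), g(h(nil), 3))), e), zero), Y := cons(cons(e, h(nil)), g(h(nil), 3)).
MGU = { V ↦ zero, M ↦ cons(node(m, e, cons(cons(e, h(nil)), g(h(nil), 3))), e), Y2 ↦ node(cons(node(m, e, cons(cons(e, h(nil)), g(h(nil), 3))), e), cons(cons(node(m, e, cons(cons(e, h(nil)), g(h(nil), 3))), e), zero), nil), X2 ↦ cons(cons(node(m, e, cons(cons(e, h(nil)), g(h(nil), 3))), e), zero), Y ↦ cons(cons(e, h(nil)), g(h(nil), 3)), P ↦ h(nil) }, so X2 ↦ cons(cons(node(m, e, cons(cons(e, h(nil)), g(h(nil), 3))), e), zero).

cons(cons(node(m, e, cons(cons(e, h(nil)), g(h(nil), 3))), e), zero)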